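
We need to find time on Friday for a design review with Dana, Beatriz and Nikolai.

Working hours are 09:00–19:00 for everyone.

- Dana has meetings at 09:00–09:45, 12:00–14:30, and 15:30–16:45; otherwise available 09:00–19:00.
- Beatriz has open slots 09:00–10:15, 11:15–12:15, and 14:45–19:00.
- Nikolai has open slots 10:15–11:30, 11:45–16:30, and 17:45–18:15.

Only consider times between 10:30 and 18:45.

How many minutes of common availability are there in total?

105 minutes

Dana free within 09:00–19:00: 09:45–12:00, 14:30–15:30, 16:45–19:00.
Dana ∩ Beatriz: 09:45–10:15, 11:15–12:00, 14:45–15:30, 16:45–19:00.
Dana ∩ Beatriz ∩ Nikolai: 11:15–11:30, 11:45–12:00, 14:45–15:30, 17:45–18:15.
Restricted to 10:30–18:45: 11:15–11:30, 11:45–12:00, 14:45–15:30, 17:45–18:15.
Total common minutes: 15 + 15 + 45 + 30 = 105.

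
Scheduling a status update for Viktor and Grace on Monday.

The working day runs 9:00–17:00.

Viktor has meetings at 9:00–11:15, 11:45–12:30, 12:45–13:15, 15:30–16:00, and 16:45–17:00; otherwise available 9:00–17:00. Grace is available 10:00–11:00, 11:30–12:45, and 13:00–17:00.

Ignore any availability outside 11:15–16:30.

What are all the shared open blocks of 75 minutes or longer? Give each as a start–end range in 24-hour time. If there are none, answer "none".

Viktor free within 09:00–17:00: 11:15–11:45, 12:30–12:45, 13:15–15:30, 16:00–16:45.
Viktor ∩ Grace: 11:30–11:45, 12:30–12:45, 13:15–15:30, 16:00–16:45.
Restricted to 11:15–16:30: 11:30–11:45, 12:30–12:45, 13:15–15:30, 16:00–16:30.
Windows ≥ 75 min: 13:15–15:30.

13:15–15:30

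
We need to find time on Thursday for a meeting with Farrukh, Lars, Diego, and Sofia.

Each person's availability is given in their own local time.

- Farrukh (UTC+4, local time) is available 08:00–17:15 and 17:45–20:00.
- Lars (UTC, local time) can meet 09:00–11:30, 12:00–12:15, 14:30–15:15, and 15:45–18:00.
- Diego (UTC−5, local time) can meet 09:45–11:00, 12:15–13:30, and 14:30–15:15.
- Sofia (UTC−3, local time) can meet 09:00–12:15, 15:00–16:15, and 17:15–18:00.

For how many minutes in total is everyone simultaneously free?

30 minutes

Farrukh → UTC: 04:00–13:15, 13:45–16:00.
Lars → UTC: 09:00–11:30, 12:00–12:15, 14:30–15:15, 15:45–18:00.
Diego → UTC: 14:45–16:00, 17:15–18:30, 19:30–20:15.
Sofia → UTC: 12:00–15:15, 18:00–19:15, 20:15–21:00.
Farrukh ∩ Lars: 09:00–11:30, 12:00–12:15, 14:30–15:15, 15:45–16:00.
Farrukh ∩ Lars ∩ Diego: 14:45–15:15, 15:45–16:00.
Farrukh ∩ Lars ∩ Diego ∩ Sofia: 14:45–15:15.
Total common minutes: 30.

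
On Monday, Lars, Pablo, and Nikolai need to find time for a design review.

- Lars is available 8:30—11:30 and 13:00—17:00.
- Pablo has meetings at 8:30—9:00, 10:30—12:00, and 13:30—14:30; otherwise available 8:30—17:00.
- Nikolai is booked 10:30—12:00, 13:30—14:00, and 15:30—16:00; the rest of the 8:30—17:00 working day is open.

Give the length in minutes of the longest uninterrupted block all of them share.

Pablo free within 08:30–17:00: 09:00–10:30, 12:00–13:30, 14:30–17:00.
Nikolai free within 08:30–17:00: 08:30–10:30, 12:00–13:30, 14:00–15:30, 16:00–17:00.
Lars ∩ Pablo: 09:00–10:30, 13:00–13:30, 14:30–17:00.
Lars ∩ Pablo ∩ Nikolai: 09:00–10:30, 13:00–13:30, 14:30–15:30, 16:00–17:00.
Common window lengths: 90, 30, 60, 60 min; longest is 90.

90 minutes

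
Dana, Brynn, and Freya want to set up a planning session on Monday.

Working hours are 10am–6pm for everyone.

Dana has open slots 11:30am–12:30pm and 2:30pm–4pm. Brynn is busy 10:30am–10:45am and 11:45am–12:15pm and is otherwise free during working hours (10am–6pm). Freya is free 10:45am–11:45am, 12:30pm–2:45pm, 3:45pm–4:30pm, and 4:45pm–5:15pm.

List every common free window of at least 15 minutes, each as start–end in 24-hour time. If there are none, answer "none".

Brynn free within 10:00–18:00: 10:00–10:30, 10:45–11:45, 12:15–18:00.
Dana ∩ Brynn: 11:30–11:45, 12:15–12:30, 14:30–16:00.
Dana ∩ Brynn ∩ Freya: 11:30–11:45, 14:30–14:45, 15:45–16:00.
Windows ≥ 15 min: 11:30–11:45, 14:30–14:45, 15:45–16:00.

11:30–11:45, 14:30–14:45, 15:45–16:00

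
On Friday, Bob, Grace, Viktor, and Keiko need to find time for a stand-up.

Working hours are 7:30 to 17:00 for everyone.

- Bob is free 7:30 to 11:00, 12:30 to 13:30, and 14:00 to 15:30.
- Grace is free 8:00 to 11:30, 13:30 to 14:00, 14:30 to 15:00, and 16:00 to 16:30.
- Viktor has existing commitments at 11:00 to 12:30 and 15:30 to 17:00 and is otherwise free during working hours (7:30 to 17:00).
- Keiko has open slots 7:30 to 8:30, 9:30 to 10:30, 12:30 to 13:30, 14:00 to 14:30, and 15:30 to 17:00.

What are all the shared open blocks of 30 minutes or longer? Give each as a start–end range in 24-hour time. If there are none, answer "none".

08:00–08:30, 09:30–10:30

Viktor free within 07:30–17:00: 07:30–11:00, 12:30–15:30.
Bob ∩ Grace: 08:00–11:00, 14:30–15:00.
Bob ∩ Grace ∩ Viktor: 08:00–11:00, 14:30–15:00.
Bob ∩ Grace ∩ Viktor ∩ Keiko: 08:00–08:30, 09:30–10:30.
Windows ≥ 30 min: 08:00–08:30, 09:30–10:30.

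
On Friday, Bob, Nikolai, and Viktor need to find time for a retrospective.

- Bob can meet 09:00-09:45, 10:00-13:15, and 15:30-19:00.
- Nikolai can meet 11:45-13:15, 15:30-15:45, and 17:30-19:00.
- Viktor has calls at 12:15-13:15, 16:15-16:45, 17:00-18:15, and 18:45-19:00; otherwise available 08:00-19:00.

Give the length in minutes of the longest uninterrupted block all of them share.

Viktor free within 08:00–19:00: 08:00–12:15, 13:15–16:15, 16:45–17:00, 18:15–18:45.
Bob ∩ Nikolai: 11:45–13:15, 15:30–15:45, 17:30–19:00.
Bob ∩ Nikolai ∩ Viktor: 11:45–12:15, 15:30–15:45, 18:15–18:45.
Common window lengths: 30, 15, 30 min; longest is 30.

30 minutes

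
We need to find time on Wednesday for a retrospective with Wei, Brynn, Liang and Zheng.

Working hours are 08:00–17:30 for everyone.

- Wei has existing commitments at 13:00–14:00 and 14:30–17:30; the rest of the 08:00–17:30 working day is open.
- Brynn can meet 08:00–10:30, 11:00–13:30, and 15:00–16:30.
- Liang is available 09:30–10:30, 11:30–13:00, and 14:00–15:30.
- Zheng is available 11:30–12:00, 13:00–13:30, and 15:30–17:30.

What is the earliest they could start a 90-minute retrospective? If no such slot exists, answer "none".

Wei free within 08:00–17:30: 08:00–13:00, 14:00–14:30.
Wei ∩ Brynn: 08:00–10:30, 11:00–13:00.
Wei ∩ Brynn ∩ Liang: 09:30–10:30, 11:30–13:00.
Wei ∩ Brynn ∩ Liang ∩ Zheng: 11:30–12:00.
Windows ≥ 90 min: (none).

none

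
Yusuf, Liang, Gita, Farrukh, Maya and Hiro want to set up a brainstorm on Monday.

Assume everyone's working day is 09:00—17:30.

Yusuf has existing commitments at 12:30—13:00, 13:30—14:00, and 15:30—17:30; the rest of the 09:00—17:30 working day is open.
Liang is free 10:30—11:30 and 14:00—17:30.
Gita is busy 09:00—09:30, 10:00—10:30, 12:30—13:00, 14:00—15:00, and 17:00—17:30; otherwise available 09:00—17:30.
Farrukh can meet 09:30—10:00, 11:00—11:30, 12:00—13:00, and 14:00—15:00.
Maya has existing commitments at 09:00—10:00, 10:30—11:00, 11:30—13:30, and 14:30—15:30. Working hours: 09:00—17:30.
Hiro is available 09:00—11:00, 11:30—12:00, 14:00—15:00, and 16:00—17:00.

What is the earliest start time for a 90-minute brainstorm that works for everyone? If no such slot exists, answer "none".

Yusuf free within 09:00–17:30: 09:00–12:30, 13:00–13:30, 14:00–15:30.
Gita free within 09:00–17:30: 09:30–10:00, 10:30–12:30, 13:00–14:00, 15:00–17:00.
Maya free within 09:00–17:30: 10:00–10:30, 11:00–11:30, 13:30–14:30, 15:30–17:30.
Yusuf ∩ Liang: 10:30–11:30, 14:00–15:30.
Yusuf ∩ Liang ∩ Gita: 10:30–11:30, 15:00–15:30.
Yusuf ∩ Liang ∩ Gita ∩ Farrukh: 11:00–11:30.
Yusuf ∩ Liang ∩ Gita ∩ Farrukh ∩ Maya: 11:00–11:30.
Yusuf ∩ Liang ∩ Gita ∩ Farrukh ∩ Maya ∩ Hiro: (none).
Windows ≥ 90 min: (none).

none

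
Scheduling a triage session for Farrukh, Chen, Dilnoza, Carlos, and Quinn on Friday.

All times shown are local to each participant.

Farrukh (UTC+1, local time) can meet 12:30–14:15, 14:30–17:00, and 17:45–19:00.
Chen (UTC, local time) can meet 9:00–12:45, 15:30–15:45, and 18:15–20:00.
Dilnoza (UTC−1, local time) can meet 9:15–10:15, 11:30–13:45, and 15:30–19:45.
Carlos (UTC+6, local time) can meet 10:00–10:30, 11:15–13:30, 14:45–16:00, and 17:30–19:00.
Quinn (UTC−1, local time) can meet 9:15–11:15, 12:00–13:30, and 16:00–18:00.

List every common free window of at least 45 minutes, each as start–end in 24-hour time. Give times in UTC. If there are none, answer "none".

Farrukh → UTC: 11:30–13:15, 13:30–16:00, 16:45–18:00.
Chen → UTC: 09:00–12:45, 15:30–15:45, 18:15–20:00.
Dilnoza → UTC: 10:15–11:15, 12:30–14:45, 16:30–20:45.
Carlos → UTC: 04:00–04:30, 05:15–07:30, 08:45–10:00, 11:30–13:00.
Quinn → UTC: 10:15–12:15, 13:00–14:30, 17:00–19:00.
Farrukh ∩ Chen: 11:30–12:45, 15:30–15:45.
Farrukh ∩ Chen ∩ Dilnoza: 12:30–12:45.
Farrukh ∩ Chen ∩ Dilnoza ∩ Carlos: 12:30–12:45.
Farrukh ∩ Chen ∩ Dilnoza ∩ Carlos ∩ Quinn: (none).
Windows ≥ 45 min: (none).

none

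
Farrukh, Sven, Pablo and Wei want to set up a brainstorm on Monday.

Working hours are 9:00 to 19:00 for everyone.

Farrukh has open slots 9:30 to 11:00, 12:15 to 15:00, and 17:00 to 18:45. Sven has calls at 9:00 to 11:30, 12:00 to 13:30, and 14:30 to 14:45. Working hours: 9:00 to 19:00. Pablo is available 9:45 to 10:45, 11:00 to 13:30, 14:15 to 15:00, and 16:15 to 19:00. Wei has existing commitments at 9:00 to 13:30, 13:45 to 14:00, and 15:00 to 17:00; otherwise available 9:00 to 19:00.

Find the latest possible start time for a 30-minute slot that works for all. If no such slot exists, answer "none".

Sven free within 09:00–19:00: 11:30–12:00, 13:30–14:30, 14:45–19:00.
Wei free within 09:00–19:00: 13:30–13:45, 14:00–15:00, 17:00–19:00.
Farrukh ∩ Sven: 13:30–14:30, 14:45–15:00, 17:00–18:45.
Farrukh ∩ Sven ∩ Pablo: 14:15–14:30, 14:45–15:00, 17:00–18:45.
Farrukh ∩ Sven ∩ Pablo ∩ Wei: 14:15–14:30, 14:45–15:00, 17:00–18:45.
Windows ≥ 30 min: 17:00–18:45.
Latest start in the last window 17:00–18:45 is 18:45 − 30 min = 18:15.

18:15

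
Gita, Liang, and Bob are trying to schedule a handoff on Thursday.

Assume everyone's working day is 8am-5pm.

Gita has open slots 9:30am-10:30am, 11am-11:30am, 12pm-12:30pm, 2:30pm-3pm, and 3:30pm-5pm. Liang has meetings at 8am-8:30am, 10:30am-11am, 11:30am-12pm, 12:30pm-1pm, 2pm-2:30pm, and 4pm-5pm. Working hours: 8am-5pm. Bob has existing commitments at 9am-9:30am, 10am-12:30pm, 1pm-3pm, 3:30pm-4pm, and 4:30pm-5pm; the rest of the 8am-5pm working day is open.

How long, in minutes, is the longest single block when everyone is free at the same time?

30 minutes

Liang free within 08:00–17:00: 08:30–10:30, 11:00–11:30, 12:00–12:30, 13:00–14:00, 14:30–16:00.
Bob free within 08:00–17:00: 08:00–09:00, 09:30–10:00, 12:30–13:00, 15:00–15:30, 16:00–16:30.
Gita ∩ Liang: 09:30–10:30, 11:00–11:30, 12:00–12:30, 14:30–15:00, 15:30–16:00.
Gita ∩ Liang ∩ Bob: 09:30–10:00.
Single common window of 30 minutes.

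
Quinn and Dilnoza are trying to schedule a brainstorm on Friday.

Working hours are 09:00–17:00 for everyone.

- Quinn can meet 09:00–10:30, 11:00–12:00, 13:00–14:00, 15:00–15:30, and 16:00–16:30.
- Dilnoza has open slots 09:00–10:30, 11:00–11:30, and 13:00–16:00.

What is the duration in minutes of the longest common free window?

90 minutes

Quinn ∩ Dilnoza: 09:00–10:30, 11:00–11:30, 13:00–14:00, 15:00–15:30.
Common window lengths: 90, 30, 60, 30 min; longest is 90.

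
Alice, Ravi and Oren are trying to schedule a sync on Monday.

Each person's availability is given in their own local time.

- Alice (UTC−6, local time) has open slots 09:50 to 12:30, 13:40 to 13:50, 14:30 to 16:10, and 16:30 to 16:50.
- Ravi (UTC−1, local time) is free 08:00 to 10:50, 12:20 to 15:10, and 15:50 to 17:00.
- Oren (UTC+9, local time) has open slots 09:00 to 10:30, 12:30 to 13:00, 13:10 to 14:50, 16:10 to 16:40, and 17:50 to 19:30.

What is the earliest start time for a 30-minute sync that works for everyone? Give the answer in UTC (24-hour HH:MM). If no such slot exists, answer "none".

none

Alice → UTC: 15:50–18:30, 19:40–19:50, 20:30–22:10, 22:30–22:50.
Ravi → UTC: 09:00–11:50, 13:20–16:10, 16:50–18:00.
Oren → UTC: 00:00–01:30, 03:30–04:00, 04:10–05:50, 07:10–07:40, 08:50–10:30.
Alice ∩ Ravi: 15:50–16:10, 16:50–18:00.
Alice ∩ Ravi ∩ Oren: (none).
Windows ≥ 30 min: (none).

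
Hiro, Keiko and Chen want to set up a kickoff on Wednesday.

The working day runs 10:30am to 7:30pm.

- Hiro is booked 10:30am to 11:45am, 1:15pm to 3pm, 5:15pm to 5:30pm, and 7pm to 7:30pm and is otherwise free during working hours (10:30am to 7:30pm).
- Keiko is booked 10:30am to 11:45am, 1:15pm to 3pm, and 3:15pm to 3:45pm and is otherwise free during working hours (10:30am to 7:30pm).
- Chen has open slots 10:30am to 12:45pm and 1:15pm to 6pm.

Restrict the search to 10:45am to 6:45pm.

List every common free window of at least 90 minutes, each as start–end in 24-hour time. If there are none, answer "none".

15:45–17:15

Hiro free within 10:30–19:30: 11:45–13:15, 15:00–17:15, 17:30–19:00.
Keiko free within 10:30–19:30: 11:45–13:15, 15:00–15:15, 15:45–19:30.
Hiro ∩ Keiko: 11:45–13:15, 15:00–15:15, 15:45–17:15, 17:30–19:00.
Hiro ∩ Keiko ∩ Chen: 11:45–12:45, 15:00–15:15, 15:45–17:15, 17:30–18:00.
Restricted to 10:45–18:45: 11:45–12:45, 15:00–15:15, 15:45–17:15, 17:30–18:00.
Windows ≥ 90 min: 15:45–17:15.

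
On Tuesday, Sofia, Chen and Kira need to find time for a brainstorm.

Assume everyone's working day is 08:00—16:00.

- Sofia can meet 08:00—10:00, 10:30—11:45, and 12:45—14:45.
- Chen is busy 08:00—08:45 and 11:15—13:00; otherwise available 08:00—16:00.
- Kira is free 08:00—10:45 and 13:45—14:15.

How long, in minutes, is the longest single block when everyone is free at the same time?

Chen free within 08:00–16:00: 08:45–11:15, 13:00–16:00.
Sofia ∩ Chen: 08:45–10:00, 10:30–11:15, 13:00–14:45.
Sofia ∩ Chen ∩ Kira: 08:45–10:00, 10:30–10:45, 13:45–14:15.
Common window lengths: 75, 15, 30 min; longest is 75.

75 minutes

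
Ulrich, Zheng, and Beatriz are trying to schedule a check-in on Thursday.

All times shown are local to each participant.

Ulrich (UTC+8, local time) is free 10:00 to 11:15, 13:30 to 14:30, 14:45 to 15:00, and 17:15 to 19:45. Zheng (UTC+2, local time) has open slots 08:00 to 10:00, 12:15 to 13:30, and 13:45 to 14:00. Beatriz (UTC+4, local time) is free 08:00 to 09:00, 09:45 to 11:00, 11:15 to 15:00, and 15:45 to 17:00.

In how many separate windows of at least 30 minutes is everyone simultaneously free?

Ulrich → UTC: 02:00–03:15, 05:30–06:30, 06:45–07:00, 09:15–11:45.
Zheng → UTC: 06:00–08:00, 10:15–11:30, 11:45–12:00.
Beatriz → UTC: 04:00–05:00, 05:45–07:00, 07:15–11:00, 11:45–13:00.
Ulrich ∩ Zheng: 06:00–06:30, 06:45–07:00, 10:15–11:30.
Ulrich ∩ Zheng ∩ Beatriz: 06:00–06:30, 06:45–07:00, 10:15–11:00.
Windows ≥ 30 min: 06:00–06:30, 10:15–11:00.
That's 2 windows.

2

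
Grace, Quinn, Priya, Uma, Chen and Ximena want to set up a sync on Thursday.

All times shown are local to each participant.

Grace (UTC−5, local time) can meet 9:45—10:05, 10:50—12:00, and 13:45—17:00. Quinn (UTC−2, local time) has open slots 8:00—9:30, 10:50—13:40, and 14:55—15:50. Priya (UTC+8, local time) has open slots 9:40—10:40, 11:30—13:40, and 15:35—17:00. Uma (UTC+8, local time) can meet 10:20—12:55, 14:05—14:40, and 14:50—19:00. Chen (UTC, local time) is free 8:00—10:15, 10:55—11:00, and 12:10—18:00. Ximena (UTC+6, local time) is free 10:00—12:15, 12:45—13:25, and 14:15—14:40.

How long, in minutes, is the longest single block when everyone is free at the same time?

0 minutes

Grace → UTC: 14:45–15:05, 15:50–17:00, 18:45–22:00.
Quinn → UTC: 10:00–11:30, 12:50–15:40, 16:55–17:50.
Priya → UTC: 01:40–02:40, 03:30–05:40, 07:35–09:00.
Uma → UTC: 02:20–04:55, 06:05–06:40, 06:50–11:00.
Chen → UTC: 08:00–10:15, 10:55–11:00, 12:10–18:00.
Ximena → UTC: 04:00–06:15, 06:45–07:25, 08:15–08:40.
Grace ∩ Quinn: 14:45–15:05, 16:55–17:00.
Grace ∩ Quinn ∩ Priya: (none).
Grace ∩ Quinn ∩ Priya ∩ Uma: (none).
Grace ∩ Quinn ∩ Priya ∩ Uma ∩ Chen: (none).
Grace ∩ Quinn ∩ Priya ∩ Uma ∩ Chen ∩ Ximena: (none).
No common window.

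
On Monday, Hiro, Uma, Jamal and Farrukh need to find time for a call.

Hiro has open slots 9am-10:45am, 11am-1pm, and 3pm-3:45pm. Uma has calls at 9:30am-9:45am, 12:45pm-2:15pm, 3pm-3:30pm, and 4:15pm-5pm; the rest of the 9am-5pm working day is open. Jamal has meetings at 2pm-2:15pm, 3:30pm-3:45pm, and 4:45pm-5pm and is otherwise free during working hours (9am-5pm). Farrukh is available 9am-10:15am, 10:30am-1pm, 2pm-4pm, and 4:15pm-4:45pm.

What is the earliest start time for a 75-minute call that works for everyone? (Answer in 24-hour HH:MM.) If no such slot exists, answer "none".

Uma free within 09:00–17:00: 09:00–09:30, 09:45–12:45, 14:15–15:00, 15:30–16:15.
Jamal free within 09:00–17:00: 09:00–14:00, 14:15–15:30, 15:45–16:45.
Hiro ∩ Uma: 09:00–09:30, 09:45–10:45, 11:00–12:45, 15:30–15:45.
Hiro ∩ Uma ∩ Jamal: 09:00–09:30, 09:45–10:45, 11:00–12:45.
Hiro ∩ Uma ∩ Jamal ∩ Farrukh: 09:00–09:30, 09:45–10:15, 10:30–10:45, 11:00–12:45.
Windows ≥ 75 min: 11:00–12:45.
Earliest such window starts at 11:00.

11:00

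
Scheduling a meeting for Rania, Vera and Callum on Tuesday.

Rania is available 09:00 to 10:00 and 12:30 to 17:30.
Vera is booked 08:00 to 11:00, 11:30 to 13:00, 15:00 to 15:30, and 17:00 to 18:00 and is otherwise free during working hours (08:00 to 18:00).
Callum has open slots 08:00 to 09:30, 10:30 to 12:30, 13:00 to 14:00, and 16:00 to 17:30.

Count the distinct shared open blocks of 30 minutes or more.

2

Vera free within 08:00–18:00: 11:00–11:30, 13:00–15:00, 15:30–17:00.
Rania ∩ Vera: 13:00–15:00, 15:30–17:00.
Rania ∩ Vera ∩ Callum: 13:00–14:00, 16:00–17:00.
Windows ≥ 30 min: 13:00–14:00, 16:00–17:00.
That's 2 windows.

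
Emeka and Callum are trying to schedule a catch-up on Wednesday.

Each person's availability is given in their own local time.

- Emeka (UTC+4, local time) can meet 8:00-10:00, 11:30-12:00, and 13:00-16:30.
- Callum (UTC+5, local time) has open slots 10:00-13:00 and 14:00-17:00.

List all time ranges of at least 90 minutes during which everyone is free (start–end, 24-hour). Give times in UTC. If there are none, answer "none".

09:00–12:00

Emeka → UTC: 04:00–06:00, 07:30–08:00, 09:00–12:30.
Callum → UTC: 05:00–08:00, 09:00–12:00.
Emeka ∩ Callum: 05:00–06:00, 07:30–08:00, 09:00–12:00.
Windows ≥ 90 min: 09:00–12:00.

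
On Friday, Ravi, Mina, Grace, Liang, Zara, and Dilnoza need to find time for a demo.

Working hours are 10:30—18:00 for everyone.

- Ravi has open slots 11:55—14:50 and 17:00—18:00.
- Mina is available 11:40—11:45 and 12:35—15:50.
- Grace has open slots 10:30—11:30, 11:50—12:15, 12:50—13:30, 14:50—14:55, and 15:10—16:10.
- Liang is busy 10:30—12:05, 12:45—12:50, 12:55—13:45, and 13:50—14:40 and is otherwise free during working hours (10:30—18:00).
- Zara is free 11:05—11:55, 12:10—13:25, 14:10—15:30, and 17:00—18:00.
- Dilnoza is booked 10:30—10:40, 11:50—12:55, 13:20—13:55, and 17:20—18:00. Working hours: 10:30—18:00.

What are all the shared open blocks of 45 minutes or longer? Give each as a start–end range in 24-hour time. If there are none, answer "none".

Liang free within 10:30–18:00: 12:05–12:45, 12:50–12:55, 13:45–13:50, 14:40–18:00.
Dilnoza free within 10:30–18:00: 10:40–11:50, 12:55–13:20, 13:55–17:20.
Ravi ∩ Mina: 12:35–14:50.
Ravi ∩ Mina ∩ Grace: 12:50–13:30.
Ravi ∩ Mina ∩ Grace ∩ Liang: 12:50–12:55.
Ravi ∩ Mina ∩ Grace ∩ Liang ∩ Zara: 12:50–12:55.
Ravi ∩ Mina ∩ Grace ∩ Liang ∩ Zara ∩ Dilnoza: (none).
Windows ≥ 45 min: (none).

none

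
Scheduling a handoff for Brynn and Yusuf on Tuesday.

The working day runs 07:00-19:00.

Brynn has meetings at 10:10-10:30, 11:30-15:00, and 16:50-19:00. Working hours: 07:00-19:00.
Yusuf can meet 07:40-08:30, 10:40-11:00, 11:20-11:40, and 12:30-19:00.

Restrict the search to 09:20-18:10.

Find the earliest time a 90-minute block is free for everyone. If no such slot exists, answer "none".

15:00

Brynn free within 07:00–19:00: 07:00–10:10, 10:30–11:30, 15:00–16:50.
Brynn ∩ Yusuf: 07:40–08:30, 10:40–11:00, 11:20–11:30, 15:00–16:50.
Restricted to 09:20–18:10: 10:40–11:00, 11:20–11:30, 15:00–16:50.
Windows ≥ 90 min: 15:00–16:50.
Earliest such window starts at 15:00.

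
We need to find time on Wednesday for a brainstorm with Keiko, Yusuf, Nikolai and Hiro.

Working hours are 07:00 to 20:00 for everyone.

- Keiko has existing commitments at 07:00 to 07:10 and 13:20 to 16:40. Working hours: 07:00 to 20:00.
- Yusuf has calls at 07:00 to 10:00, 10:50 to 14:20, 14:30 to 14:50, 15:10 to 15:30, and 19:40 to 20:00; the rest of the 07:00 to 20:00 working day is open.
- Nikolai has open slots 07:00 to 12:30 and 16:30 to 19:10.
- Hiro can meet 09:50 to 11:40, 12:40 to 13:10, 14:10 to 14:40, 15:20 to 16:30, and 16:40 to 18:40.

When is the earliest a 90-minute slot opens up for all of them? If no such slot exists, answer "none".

16:40

Keiko free within 07:00–20:00: 07:10–13:20, 16:40–20:00.
Yusuf free within 07:00–20:00: 10:00–10:50, 14:20–14:30, 14:50–15:10, 15:30–19:40.
Keiko ∩ Yusuf: 10:00–10:50, 16:40–19:40.
Keiko ∩ Yusuf ∩ Nikolai: 10:00–10:50, 16:40–19:10.
Keiko ∩ Yusuf ∩ Nikolai ∩ Hiro: 10:00–10:50, 16:40–18:40.
Windows ≥ 90 min: 16:40–18:40.
Earliest such window starts at 16:40.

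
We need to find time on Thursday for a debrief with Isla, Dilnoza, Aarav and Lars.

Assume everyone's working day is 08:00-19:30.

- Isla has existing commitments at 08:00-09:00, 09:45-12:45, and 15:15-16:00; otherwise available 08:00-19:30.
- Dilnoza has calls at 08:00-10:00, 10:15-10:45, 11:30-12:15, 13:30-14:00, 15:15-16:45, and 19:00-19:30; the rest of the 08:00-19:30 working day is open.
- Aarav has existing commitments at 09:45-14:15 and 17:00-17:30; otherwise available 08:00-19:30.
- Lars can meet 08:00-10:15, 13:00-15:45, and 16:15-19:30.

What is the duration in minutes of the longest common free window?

90 minutes

Isla free within 08:00–19:30: 09:00–09:45, 12:45–15:15, 16:00–19:30.
Dilnoza free within 08:00–19:30: 10:00–10:15, 10:45–11:30, 12:15–13:30, 14:00–15:15, 16:45–19:00.
Aarav free within 08:00–19:30: 08:00–09:45, 14:15–17:00, 17:30–19:30.
Isla ∩ Dilnoza: 12:45–13:30, 14:00–15:15, 16:45–19:00.
Isla ∩ Dilnoza ∩ Aarav: 14:15–15:15, 16:45–17:00, 17:30–19:00.
Isla ∩ Dilnoza ∩ Aarav ∩ Lars: 14:15–15:15, 16:45–17:00, 17:30–19:00.
Common window lengths: 60, 15, 90 min; longest is 90.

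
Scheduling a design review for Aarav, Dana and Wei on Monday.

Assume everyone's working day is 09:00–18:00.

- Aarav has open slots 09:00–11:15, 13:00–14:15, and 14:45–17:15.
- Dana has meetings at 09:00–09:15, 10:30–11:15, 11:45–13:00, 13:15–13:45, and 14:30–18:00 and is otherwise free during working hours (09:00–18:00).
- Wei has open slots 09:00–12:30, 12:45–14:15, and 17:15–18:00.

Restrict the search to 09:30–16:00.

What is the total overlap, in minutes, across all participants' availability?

105 minutes

Dana free within 09:00–18:00: 09:15–10:30, 11:15–11:45, 13:00–13:15, 13:45–14:30.
Aarav ∩ Dana: 09:15–10:30, 13:00–13:15, 13:45–14:15.
Aarav ∩ Dana ∩ Wei: 09:15–10:30, 13:00–13:15, 13:45–14:15.
Restricted to 09:30–16:00: 09:30–10:30, 13:00–13:15, 13:45–14:15.
Total common minutes: 60 + 15 + 30 = 105.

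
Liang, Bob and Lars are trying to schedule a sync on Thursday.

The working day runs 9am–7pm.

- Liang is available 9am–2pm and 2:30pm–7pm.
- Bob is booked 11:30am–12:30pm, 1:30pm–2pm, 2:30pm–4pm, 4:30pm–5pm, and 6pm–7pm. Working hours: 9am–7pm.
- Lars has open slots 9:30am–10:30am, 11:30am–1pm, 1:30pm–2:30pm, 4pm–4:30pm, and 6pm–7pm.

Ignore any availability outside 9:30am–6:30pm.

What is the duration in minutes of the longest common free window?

60 minutes

Bob free within 09:00–19:00: 09:00–11:30, 12:30–13:30, 14:00–14:30, 16:00–16:30, 17:00–18:00.
Liang ∩ Bob: 09:00–11:30, 12:30–13:30, 16:00–16:30, 17:00–18:00.
Liang ∩ Bob ∩ Lars: 09:30–10:30, 12:30–13:00, 16:00–16:30.
Restricted to 09:30–18:30: 09:30–10:30, 12:30–13:00, 16:00–16:30.
Common window lengths: 60, 30, 30 min; longest is 60.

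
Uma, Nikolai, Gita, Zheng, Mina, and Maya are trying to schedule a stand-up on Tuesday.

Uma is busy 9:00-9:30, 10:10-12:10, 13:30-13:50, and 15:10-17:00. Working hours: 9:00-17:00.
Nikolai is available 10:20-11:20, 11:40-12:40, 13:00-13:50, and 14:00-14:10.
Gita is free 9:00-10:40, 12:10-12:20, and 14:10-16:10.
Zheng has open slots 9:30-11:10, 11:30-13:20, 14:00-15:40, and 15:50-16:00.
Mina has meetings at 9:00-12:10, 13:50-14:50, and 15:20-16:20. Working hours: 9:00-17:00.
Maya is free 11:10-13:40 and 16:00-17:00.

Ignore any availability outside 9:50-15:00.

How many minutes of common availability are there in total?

Uma free within 09:00–17:00: 09:30–10:10, 12:10–13:30, 13:50–15:10.
Mina free within 09:00–17:00: 12:10–13:50, 14:50–15:20, 16:20–17:00.
Uma ∩ Nikolai: 12:10–12:40, 13:00–13:30, 14:00–14:10.
Uma ∩ Nikolai ∩ Gita: 12:10–12:20.
Uma ∩ Nikolai ∩ Gita ∩ Zheng: 12:10–12:20.
Uma ∩ Nikolai ∩ Gita ∩ Zheng ∩ Mina: 12:10–12:20.
Uma ∩ Nikolai ∩ Gita ∩ Zheng ∩ Mina ∩ Maya: 12:10–12:20.
Restricted to 09:50–15:00: 12:10–12:20.
Total common minutes: 10.

10 minutes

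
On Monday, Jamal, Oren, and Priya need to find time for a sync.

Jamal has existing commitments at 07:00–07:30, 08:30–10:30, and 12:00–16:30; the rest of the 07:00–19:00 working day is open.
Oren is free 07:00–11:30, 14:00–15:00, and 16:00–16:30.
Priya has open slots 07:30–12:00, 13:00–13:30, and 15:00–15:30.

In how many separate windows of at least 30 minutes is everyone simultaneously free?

2

Jamal free within 07:00–19:00: 07:30–08:30, 10:30–12:00, 16:30–19:00.
Jamal ∩ Oren: 07:30–08:30, 10:30–11:30.
Jamal ∩ Oren ∩ Priya: 07:30–08:30, 10:30–11:30.
Windows ≥ 30 min: 07:30–08:30, 10:30–11:30.
That's 2 windows.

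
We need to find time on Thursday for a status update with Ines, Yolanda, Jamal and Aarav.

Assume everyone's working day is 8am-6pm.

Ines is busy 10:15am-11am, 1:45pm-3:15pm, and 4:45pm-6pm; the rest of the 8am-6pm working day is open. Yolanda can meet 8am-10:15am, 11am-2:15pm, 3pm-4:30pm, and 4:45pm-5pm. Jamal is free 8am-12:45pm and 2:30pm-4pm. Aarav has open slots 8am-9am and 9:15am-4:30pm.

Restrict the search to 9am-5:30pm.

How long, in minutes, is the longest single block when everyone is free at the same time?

105 minutes

Ines free within 08:00–18:00: 08:00–10:15, 11:00–13:45, 15:15–16:45.
Ines ∩ Yolanda: 08:00–10:15, 11:00–13:45, 15:15–16:30.
Ines ∩ Yolanda ∩ Jamal: 08:00–10:15, 11:00–12:45, 15:15–16:00.
Ines ∩ Yolanda ∩ Jamal ∩ Aarav: 08:00–09:00, 09:15–10:15, 11:00–12:45, 15:15–16:00.
Restricted to 09:00–17:30: 09:15–10:15, 11:00–12:45, 15:15–16:00.
Common window lengths: 60, 105, 45 min; longest is 105.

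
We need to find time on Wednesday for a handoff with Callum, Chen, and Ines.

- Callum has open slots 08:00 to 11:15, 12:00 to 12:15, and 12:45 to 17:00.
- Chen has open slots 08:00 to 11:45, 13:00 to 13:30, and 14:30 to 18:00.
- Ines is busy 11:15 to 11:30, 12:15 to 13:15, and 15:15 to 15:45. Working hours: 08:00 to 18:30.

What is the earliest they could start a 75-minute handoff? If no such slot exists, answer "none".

Ines free within 08:00–18:30: 08:00–11:15, 11:30–12:15, 13:15–15:15, 15:45–18:30.
Callum ∩ Chen: 08:00–11:15, 13:00–13:30, 14:30–17:00.
Callum ∩ Chen ∩ Ines: 08:00–11:15, 13:15–13:30, 14:30–15:15, 15:45–17:00.
Windows ≥ 75 min: 08:00–11:15, 15:45–17:00.
Earliest such window starts at 08:00.

08:00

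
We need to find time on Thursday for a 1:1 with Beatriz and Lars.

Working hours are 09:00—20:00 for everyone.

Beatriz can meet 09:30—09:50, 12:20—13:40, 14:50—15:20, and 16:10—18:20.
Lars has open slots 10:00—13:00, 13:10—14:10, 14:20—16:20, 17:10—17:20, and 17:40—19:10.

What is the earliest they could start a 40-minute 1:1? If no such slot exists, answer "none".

Beatriz ∩ Lars: 12:20–13:00, 13:10–13:40, 14:50–15:20, 16:10–16:20, 17:10–17:20, 17:40–18:20.
Windows ≥ 40 min: 12:20–13:00, 17:40–18:20.
Earliest such window starts at 12:20.

12:20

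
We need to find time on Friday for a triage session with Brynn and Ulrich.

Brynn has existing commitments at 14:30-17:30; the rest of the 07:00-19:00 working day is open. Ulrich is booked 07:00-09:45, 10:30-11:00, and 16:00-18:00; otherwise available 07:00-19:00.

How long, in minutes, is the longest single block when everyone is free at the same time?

Brynn free within 07:00–19:00: 07:00–14:30, 17:30–19:00.
Ulrich free within 07:00–19:00: 09:45–10:30, 11:00–16:00, 18:00–19:00.
Brynn ∩ Ulrich: 09:45–10:30, 11:00–14:30, 18:00–19:00.
Common window lengths: 45, 210, 60 min; longest is 210.

210 minutes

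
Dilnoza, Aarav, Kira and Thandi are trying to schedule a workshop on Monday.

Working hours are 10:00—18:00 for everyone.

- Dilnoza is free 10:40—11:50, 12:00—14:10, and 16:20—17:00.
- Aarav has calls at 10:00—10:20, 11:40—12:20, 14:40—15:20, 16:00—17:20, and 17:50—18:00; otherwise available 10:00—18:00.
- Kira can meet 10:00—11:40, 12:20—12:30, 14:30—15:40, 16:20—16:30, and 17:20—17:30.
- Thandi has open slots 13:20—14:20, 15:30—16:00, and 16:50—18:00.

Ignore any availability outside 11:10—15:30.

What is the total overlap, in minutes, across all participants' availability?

0 minutes

Aarav free within 10:00–18:00: 10:20–11:40, 12:20–14:40, 15:20–16:00, 17:20–17:50.
Dilnoza ∩ Aarav: 10:40–11:40, 12:20–14:10.
Dilnoza ∩ Aarav ∩ Kira: 10:40–11:40, 12:20–12:30.
Dilnoza ∩ Aarav ∩ Kira ∩ Thandi: (none).
Restricted to 11:10–15:30: (none).
Total common minutes: 0.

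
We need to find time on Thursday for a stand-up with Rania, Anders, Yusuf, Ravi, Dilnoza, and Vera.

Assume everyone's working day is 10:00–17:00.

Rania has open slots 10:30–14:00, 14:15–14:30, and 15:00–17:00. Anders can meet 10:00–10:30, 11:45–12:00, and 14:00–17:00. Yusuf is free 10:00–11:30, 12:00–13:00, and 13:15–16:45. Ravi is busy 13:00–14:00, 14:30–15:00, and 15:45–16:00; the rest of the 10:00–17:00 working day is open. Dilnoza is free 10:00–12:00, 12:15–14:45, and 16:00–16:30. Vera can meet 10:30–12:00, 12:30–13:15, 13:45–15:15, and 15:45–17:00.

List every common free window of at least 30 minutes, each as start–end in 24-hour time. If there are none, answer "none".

16:00–16:30

Ravi free within 10:00–17:00: 10:00–13:00, 14:00–14:30, 15:00–15:45, 16:00–17:00.
Rania ∩ Anders: 11:45–12:00, 14:15–14:30, 15:00–17:00.
Rania ∩ Anders ∩ Yusuf: 14:15–14:30, 15:00–16:45.
Rania ∩ Anders ∩ Yusuf ∩ Ravi: 14:15–14:30, 15:00–15:45, 16:00–16:45.
Rania ∩ Anders ∩ Yusuf ∩ Ravi ∩ Dilnoza: 14:15–14:30, 16:00–16:30.
Rania ∩ Anders ∩ Yusuf ∩ Ravi ∩ Dilnoza ∩ Vera: 14:15–14:30, 16:00–16:30.
Windows ≥ 30 min: 16:00–16:30.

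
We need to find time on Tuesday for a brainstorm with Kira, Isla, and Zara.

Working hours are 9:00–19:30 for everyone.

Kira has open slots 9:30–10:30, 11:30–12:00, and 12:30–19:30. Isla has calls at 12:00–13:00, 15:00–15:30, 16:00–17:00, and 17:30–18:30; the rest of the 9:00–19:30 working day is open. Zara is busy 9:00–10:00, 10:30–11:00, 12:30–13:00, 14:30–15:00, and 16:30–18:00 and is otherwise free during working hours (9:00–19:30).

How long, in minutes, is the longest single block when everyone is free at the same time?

Isla free within 09:00–19:30: 09:00–12:00, 13:00–15:00, 15:30–16:00, 17:00–17:30, 18:30–19:30.
Zara free within 09:00–19:30: 10:00–10:30, 11:00–12:30, 13:00–14:30, 15:00–16:30, 18:00–19:30.
Kira ∩ Isla: 09:30–10:30, 11:30–12:00, 13:00–15:00, 15:30–16:00, 17:00–17:30, 18:30–19:30.
Kira ∩ Isla ∩ Zara: 10:00–10:30, 11:30–12:00, 13:00–14:30, 15:30–16:00, 18:30–19:30.
Common window lengths: 30, 30, 90, 30, 60 min; longest is 90.

90 minutes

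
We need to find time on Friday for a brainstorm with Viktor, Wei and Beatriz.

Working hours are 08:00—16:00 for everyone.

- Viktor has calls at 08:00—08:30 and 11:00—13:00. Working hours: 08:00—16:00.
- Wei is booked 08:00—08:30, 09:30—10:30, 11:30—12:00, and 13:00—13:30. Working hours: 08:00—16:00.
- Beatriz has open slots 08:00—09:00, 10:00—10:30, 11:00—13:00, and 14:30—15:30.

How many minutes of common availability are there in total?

90 minutes

Viktor free within 08:00–16:00: 08:30–11:00, 13:00–16:00.
Wei free within 08:00–16:00: 08:30–09:30, 10:30–11:30, 12:00–13:00, 13:30–16:00.
Viktor ∩ Wei: 08:30–09:30, 10:30–11:00, 13:30–16:00.
Viktor ∩ Wei ∩ Beatriz: 08:30–09:00, 14:30–15:30.
Total common minutes: 30 + 60 = 90.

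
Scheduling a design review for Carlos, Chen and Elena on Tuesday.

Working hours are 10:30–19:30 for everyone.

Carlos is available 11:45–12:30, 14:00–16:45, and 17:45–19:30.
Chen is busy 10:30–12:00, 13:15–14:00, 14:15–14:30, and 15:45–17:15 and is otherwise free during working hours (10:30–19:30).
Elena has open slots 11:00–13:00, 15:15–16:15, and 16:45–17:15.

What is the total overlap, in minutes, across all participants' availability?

60 minutes

Chen free within 10:30–19:30: 12:00–13:15, 14:00–14:15, 14:30–15:45, 17:15–19:30.
Carlos ∩ Chen: 12:00–12:30, 14:00–14:15, 14:30–15:45, 17:45–19:30.
Carlos ∩ Chen ∩ Elena: 12:00–12:30, 15:15–15:45.
Total common minutes: 30 + 30 = 60.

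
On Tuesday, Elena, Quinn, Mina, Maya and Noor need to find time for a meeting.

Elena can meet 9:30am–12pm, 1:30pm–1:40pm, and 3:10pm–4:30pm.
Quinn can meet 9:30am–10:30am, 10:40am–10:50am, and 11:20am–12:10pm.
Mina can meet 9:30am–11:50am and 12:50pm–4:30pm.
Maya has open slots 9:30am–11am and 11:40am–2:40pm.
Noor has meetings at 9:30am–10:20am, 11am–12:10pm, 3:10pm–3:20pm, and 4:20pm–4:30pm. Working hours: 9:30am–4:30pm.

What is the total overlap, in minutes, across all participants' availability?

Noor free within 09:30–16:30: 10:20–11:00, 12:10–15:10, 15:20–16:20.
Elena ∩ Quinn: 09:30–10:30, 10:40–10:50, 11:20–12:00.
Elena ∩ Quinn ∩ Mina: 09:30–10:30, 10:40–10:50, 11:20–11:50.
Elena ∩ Quinn ∩ Mina ∩ Maya: 09:30–10:30, 10:40–10:50, 11:40–11:50.
Elena ∩ Quinn ∩ Mina ∩ Maya ∩ Noor: 10:20–10:30, 10:40–10:50.
Total common minutes: 10 + 10 = 20.

20 minutes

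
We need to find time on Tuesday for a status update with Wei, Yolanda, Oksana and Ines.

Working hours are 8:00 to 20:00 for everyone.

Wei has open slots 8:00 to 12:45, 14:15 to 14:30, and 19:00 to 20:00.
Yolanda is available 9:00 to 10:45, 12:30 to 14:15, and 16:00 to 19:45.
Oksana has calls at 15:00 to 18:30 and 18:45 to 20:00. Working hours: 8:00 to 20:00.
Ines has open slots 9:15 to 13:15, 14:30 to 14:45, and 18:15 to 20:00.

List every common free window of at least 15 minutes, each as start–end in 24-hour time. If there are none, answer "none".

Oksana free within 08:00–20:00: 08:00–15:00, 18:30–18:45.
Wei ∩ Yolanda: 09:00–10:45, 12:30–12:45, 19:00–19:45.
Wei ∩ Yolanda ∩ Oksana: 09:00–10:45, 12:30–12:45.
Wei ∩ Yolanda ∩ Oksana ∩ Ines: 09:15–10:45, 12:30–12:45.
Windows ≥ 15 min: 09:15–10:45, 12:30–12:45.

09:15–10:45, 12:30–12:45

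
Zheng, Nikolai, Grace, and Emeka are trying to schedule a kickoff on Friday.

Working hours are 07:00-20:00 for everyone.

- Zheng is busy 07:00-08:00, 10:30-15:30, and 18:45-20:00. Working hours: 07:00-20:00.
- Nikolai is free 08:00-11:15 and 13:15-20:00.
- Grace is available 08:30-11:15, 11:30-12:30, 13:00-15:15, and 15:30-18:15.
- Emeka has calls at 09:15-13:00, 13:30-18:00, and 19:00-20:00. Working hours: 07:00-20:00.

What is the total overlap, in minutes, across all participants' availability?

60 minutes

Zheng free within 07:00–20:00: 08:00–10:30, 15:30–18:45.
Emeka free within 07:00–20:00: 07:00–09:15, 13:00–13:30, 18:00–19:00.
Zheng ∩ Nikolai: 08:00–10:30, 15:30–18:45.
Zheng ∩ Nikolai ∩ Grace: 08:30–10:30, 15:30–18:15.
Zheng ∩ Nikolai ∩ Grace ∩ Emeka: 08:30–09:15, 18:00–18:15.
Total common minutes: 45 + 15 = 60.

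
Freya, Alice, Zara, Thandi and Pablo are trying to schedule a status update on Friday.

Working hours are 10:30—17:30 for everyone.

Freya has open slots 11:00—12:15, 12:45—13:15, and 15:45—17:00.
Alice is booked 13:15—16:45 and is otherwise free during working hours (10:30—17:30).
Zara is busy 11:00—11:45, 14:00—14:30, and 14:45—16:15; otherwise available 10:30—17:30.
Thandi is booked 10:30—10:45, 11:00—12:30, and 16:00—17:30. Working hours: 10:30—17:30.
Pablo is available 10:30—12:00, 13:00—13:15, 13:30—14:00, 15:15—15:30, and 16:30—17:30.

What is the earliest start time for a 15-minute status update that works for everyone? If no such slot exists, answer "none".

13:00

Alice free within 10:30–17:30: 10:30–13:15, 16:45–17:30.
Zara free within 10:30–17:30: 10:30–11:00, 11:45–14:00, 14:30–14:45, 16:15–17:30.
Thandi free within 10:30–17:30: 10:45–11:00, 12:30–16:00.
Freya ∩ Alice: 11:00–12:15, 12:45–13:15, 16:45–17:00.
Freya ∩ Alice ∩ Zara: 11:45–12:15, 12:45–13:15, 16:45–17:00.
Freya ∩ Alice ∩ Zara ∩ Thandi: 12:45–13:15.
Freya ∩ Alice ∩ Zara ∩ Thandi ∩ Pablo: 13:00–13:15.
Windows ≥ 15 min: 13:00–13:15.
Earliest such window starts at 13:00.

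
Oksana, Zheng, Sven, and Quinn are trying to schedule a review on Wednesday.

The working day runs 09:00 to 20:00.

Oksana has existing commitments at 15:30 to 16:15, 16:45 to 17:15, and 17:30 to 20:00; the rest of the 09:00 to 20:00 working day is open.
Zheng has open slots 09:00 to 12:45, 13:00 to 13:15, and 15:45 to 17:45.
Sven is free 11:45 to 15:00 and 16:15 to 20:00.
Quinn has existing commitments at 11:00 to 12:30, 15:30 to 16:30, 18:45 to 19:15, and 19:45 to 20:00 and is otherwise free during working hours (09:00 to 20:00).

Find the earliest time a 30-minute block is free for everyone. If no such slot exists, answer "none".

Oksana free within 09:00–20:00: 09:00–15:30, 16:15–16:45, 17:15–17:30.
Quinn free within 09:00–20:00: 09:00–11:00, 12:30–15:30, 16:30–18:45, 19:15–19:45.
Oksana ∩ Zheng: 09:00–12:45, 13:00–13:15, 16:15–16:45, 17:15–17:30.
Oksana ∩ Zheng ∩ Sven: 11:45–12:45, 13:00–13:15, 16:15–16:45, 17:15–17:30.
Oksana ∩ Zheng ∩ Sven ∩ Quinn: 12:30–12:45, 13:00–13:15, 16:30–16:45, 17:15–17:30.
Windows ≥ 30 min: (none).

none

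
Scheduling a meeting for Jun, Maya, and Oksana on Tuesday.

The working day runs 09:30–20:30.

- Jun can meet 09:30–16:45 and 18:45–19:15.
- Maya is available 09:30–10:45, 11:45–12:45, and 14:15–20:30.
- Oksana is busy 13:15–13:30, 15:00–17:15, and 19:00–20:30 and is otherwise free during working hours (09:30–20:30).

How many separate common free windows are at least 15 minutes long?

Oksana free within 09:30–20:30: 09:30–13:15, 13:30–15:00, 17:15–19:00.
Jun ∩ Maya: 09:30–10:45, 11:45–12:45, 14:15–16:45, 18:45–19:15.
Jun ∩ Maya ∩ Oksana: 09:30–10:45, 11:45–12:45, 14:15–15:00, 18:45–19:00.
Windows ≥ 15 min: 09:30–10:45, 11:45–12:45, 14:15–15:00, 18:45–19:00.
That's 4 windows.

4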